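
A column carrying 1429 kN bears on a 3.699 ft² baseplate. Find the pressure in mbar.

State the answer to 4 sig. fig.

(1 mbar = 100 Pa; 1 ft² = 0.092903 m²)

4.158×10⁴ mbar

1429 kN × 1000 → 1.429×10⁶ N
3.699 ft² × 0.092903 → 0.343648 m²
P = F / A = 1.429×10⁶ N / 0.343648 m² = 4.15832×10⁶ Pa
4.15832×10⁶ Pa ÷ (100 Pa/mbar) = 41583.2 mbar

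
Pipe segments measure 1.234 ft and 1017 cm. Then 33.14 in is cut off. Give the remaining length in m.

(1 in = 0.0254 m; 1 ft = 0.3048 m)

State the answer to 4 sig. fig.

1.234 ft × 0.3048 = 0.376123 m
1017 cm × 0.01 = 10.17 m
33.14 in × 0.0254 = 0.841756 m
Sum: 0.376123 + 10.17 − 0.841756 = 9.70437 m

9.704 m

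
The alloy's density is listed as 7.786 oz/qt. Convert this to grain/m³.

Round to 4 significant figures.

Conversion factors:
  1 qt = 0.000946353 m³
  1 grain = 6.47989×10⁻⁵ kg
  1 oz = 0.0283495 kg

7.786 oz/qt × 0.0283495 kg/oz ÷ 0.000946353 m³/qt = 233.242 kg/m³
233.242 kg/m³ ÷ 6.47989×10⁻⁵ kg/grain = 3.59947×10⁶ grain/m³

3.599×10⁶ grain/m³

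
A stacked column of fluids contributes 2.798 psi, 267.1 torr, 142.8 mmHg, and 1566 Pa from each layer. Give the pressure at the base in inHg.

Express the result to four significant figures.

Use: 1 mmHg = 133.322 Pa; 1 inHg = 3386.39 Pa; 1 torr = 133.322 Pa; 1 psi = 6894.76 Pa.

2.798 psi × 6894.76 = 19291.5 Pa
267.1 torr × 133.322 = 35610.3 Pa
142.8 mmHg × 133.322 = 19038.4 Pa
1566 Pa (already Pa)
Sum: 19291.5 + 35610.3 + 19038.4 + 1566 = 75506.2 Pa
In inHg: 75506.2 / 3386.39 = 22.297 inHg

22.30 inHg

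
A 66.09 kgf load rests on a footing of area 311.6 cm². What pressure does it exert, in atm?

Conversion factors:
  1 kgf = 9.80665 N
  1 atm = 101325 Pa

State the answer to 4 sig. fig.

66.09 kgf × 9.80665 = 648.121 N
311.6 cm² × 0.0001 = 0.03116 m²
P = F / A = 648.121 N / 0.03116 m² = 20799.8 Pa
20799.8 Pa ÷ (101325 Pa/atm) = 0.205278 atm

0.2053 atm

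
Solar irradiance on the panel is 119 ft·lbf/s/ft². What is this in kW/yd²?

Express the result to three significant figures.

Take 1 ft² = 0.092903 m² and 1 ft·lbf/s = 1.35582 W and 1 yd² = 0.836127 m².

1.45 kW/yd²

119 ft·lbf/s/ft² × 1.35582 W/ft·lbf/s ÷ 0.092903 m²/ft² = 1736.68 W/m²
1736.68 W/m² ÷ 1000 W/kW × 0.836127 m²/yd² = 1.45209 kW/yd²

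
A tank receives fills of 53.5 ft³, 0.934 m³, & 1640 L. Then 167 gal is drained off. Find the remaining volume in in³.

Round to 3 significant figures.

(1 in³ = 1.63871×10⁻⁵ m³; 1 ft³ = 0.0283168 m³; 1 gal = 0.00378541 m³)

53.5 ft³ × 0.0283168 → 1.51495 m³
0.934 m³ (already m³)
1640 L × 0.001 → 1.64 m³
167 gal × 0.00378541 → 0.632163 m³
Sum: 1.51495 + 0.934 + 1.64 − 0.632163 = 3.45679 m³
In in³: 3.45679 / 1.63871×10⁻⁵ = 210946 in³

2.11×10⁵ in³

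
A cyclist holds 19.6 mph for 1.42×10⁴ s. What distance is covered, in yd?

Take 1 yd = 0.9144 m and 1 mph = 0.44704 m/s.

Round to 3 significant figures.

19.6 mph × 0.44704 = 8.76198 m/s
d = v × t = 8.76198 m/s × 14200 s = 124420 m
124420 m ÷ (0.9144 m/yd) = 136067 yd

1.36×10⁵ yd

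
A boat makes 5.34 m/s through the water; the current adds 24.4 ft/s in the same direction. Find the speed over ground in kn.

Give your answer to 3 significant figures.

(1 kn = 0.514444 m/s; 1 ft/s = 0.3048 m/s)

5.34 m/s (already m/s)
24.4 ft/s × 0.3048 → 7.43712 m/s
Sum: 5.34 + 7.43712 = 12.7771 m/s
In kn: 12.7771 / 0.514444 = 24.8367 kn

24.8 kn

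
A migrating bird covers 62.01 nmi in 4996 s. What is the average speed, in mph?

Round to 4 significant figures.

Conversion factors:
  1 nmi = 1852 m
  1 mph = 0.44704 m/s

51.42 mph

62.01 nmi × 1852 = 114843 m
v = d / t = 114843 m / 4996 s = 22.987 m/s
22.987 m/s ÷ (0.44704 m/s/mph) = 51.4205 mph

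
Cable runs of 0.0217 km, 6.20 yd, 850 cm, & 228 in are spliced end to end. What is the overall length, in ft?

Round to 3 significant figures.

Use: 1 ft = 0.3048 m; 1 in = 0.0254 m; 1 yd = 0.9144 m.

137 ft

0.0217 km × 1000 = 21.7 m
6.20 yd × 0.9144 = 5.66928 m
850 cm × 0.01 = 8.5 m
228 in × 0.0254 = 5.7912 m
Combined: 21.7 + 5.66928 + 8.5 + 5.7912 = 41.6605 m
In ft: 41.6605 / 0.3048 = 136.681 ft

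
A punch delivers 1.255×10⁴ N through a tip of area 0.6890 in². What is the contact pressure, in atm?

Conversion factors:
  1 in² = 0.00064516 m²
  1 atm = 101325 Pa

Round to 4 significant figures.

0.6890 in² × 0.00064516 = 4.44515×10⁻⁴ m²
P = F / A = 12550 N / 4.44515×10⁻⁴ m² = 2.8233×10⁷ Pa
2.8233×10⁷ Pa ÷ (101325 Pa/atm) = 278.638 atm

278.6 atm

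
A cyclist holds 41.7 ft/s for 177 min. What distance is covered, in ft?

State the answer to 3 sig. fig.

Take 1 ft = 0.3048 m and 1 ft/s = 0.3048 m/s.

41.7 ft/s × 0.3048 = 12.7102 m/s
177 min × 60 = 10620 s
d = v × t = 12.7102 m/s × 10620 s = 134982 m
134982 m ÷ (0.3048 m/ft) = 442854 ft

4.43×10⁵ ft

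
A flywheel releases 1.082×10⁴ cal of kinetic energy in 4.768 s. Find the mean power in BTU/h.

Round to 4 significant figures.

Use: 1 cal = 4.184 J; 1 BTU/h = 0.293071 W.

3.240×10⁴ BTU/h

1.082×10⁴ cal × 4.184 → 45270.9 J
P = E / t = 45270.9 J / 4.768 s = 9494.74 W
9494.74 W ÷ (0.293071 W/BTU/h) = 32397.4 BTU/h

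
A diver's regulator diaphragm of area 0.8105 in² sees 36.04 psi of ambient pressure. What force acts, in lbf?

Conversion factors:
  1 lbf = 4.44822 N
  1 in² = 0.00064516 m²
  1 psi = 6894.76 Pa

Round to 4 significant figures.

29.21 lbf

36.04 psi × 6894.76 = 248487 Pa
0.8105 in² × 0.00064516 = 5.22902×10⁻⁴ m²
F = P × A = 248487 Pa × 5.22902×10⁻⁴ m² = 129.934 N
129.934 N ÷ (4.44822 N/lbf) = 29.2103 lbf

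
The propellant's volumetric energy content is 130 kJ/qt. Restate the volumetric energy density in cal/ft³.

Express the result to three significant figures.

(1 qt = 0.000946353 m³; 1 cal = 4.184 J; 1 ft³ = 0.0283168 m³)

9.30×10⁵ cal/ft³

130 kJ/qt × 1000 J/kJ ÷ 0.000946353 m³/qt = 1.37369×10⁸ J/m³
1.37369×10⁸ J/m³ ÷ 4.184 J/cal × 0.0283168 m³/ft³ = 929697 cal/ft³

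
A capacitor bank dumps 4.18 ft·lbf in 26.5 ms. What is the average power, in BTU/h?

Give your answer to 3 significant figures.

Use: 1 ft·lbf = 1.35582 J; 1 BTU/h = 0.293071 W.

730 BTU/h

4.18 ft·lbf × 1.35582 → 5.66733 J
26.5 ms × 0.001 → 0.0265 s
P = E / t = 5.66733 J / 0.0265 s = 213.862 W
213.862 W ÷ (0.293071 W/BTU/h) = 729.728 BTU/h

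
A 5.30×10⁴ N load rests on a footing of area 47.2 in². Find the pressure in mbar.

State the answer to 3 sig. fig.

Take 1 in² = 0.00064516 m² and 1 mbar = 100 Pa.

47.2 in² × 0.00064516 → 0.0304516 m²
P = F / A = 53000 N / 0.0304516 m² = 1.74047×10⁶ Pa
1.74047×10⁶ Pa ÷ (100 Pa/mbar) = 17404.7 mbar

1.74×10⁴ mbar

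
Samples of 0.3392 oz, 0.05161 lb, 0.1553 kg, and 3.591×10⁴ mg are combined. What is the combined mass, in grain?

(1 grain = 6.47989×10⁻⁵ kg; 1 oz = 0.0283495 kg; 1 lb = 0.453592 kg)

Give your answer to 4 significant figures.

3460 grain

0.3392 oz × 0.0283495 = 0.00961615 kg
0.05161 lb × 0.453592 = 0.0234099 kg
0.1553 kg (already kg)
3.591×10⁴ mg × 10⁻⁶ = 0.03591 kg
Combined: 0.00961615 + 0.0234099 + 0.1553 + 0.03591 = 0.224236 kg
In grain: 0.224236 / 6.47989×10⁻⁵ = 3460.49 grain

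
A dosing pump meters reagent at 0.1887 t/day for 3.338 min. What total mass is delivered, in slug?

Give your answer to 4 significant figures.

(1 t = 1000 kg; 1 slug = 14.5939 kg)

0.02997 slug

0.1887 t/day → 0.00218403 kg/s
3.338 min → 200.28 s
m = ṁ × t = 0.00218403 × 200.28 = 0.437418 kg
In slug: 0.437418 / 14.5939 = 0.0299727 slug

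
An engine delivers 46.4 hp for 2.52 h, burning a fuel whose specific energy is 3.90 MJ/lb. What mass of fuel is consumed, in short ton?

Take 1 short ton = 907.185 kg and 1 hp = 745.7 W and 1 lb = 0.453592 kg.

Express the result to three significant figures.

46.4 hp → 34600.5 W
2.52 h → 9072 s
E = P × t = 34600.5 × 9072 = 3.13896×10⁸ J
3.90 MJ/lb → 8.59804×10⁶ J/kg
m = E / e_s = 3.13896×10⁸ / 8.59804×10⁶ = 36.5079 kg
In short ton: 36.5079 / 907.185 = 0.0402431 short ton

0.0402 short ton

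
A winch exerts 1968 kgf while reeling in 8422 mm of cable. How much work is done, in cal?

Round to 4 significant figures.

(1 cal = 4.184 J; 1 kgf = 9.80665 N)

1968 kgf × 9.80665 → 19299.5 N
8422 mm × 0.001 → 8.422 m
W = F × d = 19299.5 N × 8.422 m = 162540 J
162540 J ÷ (4.184 J/cal) = 38848 cal

3.885×10⁴ cal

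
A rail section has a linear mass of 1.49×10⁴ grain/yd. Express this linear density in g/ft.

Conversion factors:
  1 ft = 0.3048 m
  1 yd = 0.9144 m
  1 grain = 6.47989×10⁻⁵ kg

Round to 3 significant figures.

322 g/ft

1.49×10⁴ grain/yd × 6.47989×10⁻⁵ kg/grain ÷ 0.9144 m/yd = 1.05589 kg/m
1.05589 kg/m ÷ 0.001 kg/g × 0.3048 m/ft = 321.835 g/ft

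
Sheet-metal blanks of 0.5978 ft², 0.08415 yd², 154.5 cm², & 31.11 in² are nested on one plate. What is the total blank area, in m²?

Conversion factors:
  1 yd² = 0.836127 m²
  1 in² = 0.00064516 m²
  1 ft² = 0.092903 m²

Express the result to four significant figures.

0.5978 ft² × 0.092903 → 0.0555374 m²
0.08415 yd² × 0.836127 → 0.0703601 m²
154.5 cm² × 0.0001 → 0.01545 m²
31.11 in² × 0.00064516 → 0.0200709 m²
Total: 0.0555374 + 0.0703601 + 0.01545 + 0.0200709 = 0.161418 m²

0.1614 m²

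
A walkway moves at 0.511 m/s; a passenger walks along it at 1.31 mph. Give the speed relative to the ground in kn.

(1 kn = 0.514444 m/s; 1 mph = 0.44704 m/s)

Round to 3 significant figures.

0.511 m/s (already m/s)
1.31 mph × 0.44704 = 0.585622 m/s
Sum: 0.511 + 0.585622 = 1.09662 m/s
In kn: 1.09662 / 0.514444 = 2.13166 kn

2.13 kn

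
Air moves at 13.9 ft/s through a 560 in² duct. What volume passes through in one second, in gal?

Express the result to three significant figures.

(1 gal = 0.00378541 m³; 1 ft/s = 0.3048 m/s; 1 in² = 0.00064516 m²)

13.9 ft/s × 0.3048 = 4.23672 m/s
560 in² × 0.00064516 = 0.36129 m²
V = v × A × t = 4.23672 m/s × 0.36129 m² × 1 s = 1.53068 m³
1.53068 m³ ÷ (0.00378541 m³/gal) = 404.363 gal

404 gal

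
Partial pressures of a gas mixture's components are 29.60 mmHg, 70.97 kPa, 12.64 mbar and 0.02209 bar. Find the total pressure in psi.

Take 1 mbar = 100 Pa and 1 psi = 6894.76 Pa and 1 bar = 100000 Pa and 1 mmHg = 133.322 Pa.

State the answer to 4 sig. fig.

11.37 psi

29.60 mmHg × 133.322 → 3946.33 Pa
70.97 kPa × 1000 → 70970 Pa
12.64 mbar × 100 → 1264 Pa
0.02209 bar × 100000 → 2209 Pa
Sum: 3946.33 + 70970 + 1264 + 2209 = 78389.3 Pa
In psi: 78389.3 / 6894.76 = 11.3694 psi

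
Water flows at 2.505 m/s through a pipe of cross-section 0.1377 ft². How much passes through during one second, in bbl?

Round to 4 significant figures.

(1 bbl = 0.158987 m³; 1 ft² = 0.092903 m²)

0.1377 ft² × 0.092903 = 0.0127927 m²
V = v × A × t = 2.505 m/s × 0.0127927 m² × 1 s = 0.0320457 m³
0.0320457 m³ ÷ (0.158987 m³/bbl) = 0.201562 bbl

0.2016 bbl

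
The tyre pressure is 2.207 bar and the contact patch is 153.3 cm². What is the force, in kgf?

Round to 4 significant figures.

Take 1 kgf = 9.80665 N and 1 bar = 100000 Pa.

345.0 kgf

2.207 bar × 100000 = 220700 Pa
153.3 cm² × 0.0001 = 0.01533 m²
F = P × A = 220700 Pa × 0.01533 m² = 3383.33 N
3383.33 N ÷ (9.80665 N/kgf) = 345.004 kgf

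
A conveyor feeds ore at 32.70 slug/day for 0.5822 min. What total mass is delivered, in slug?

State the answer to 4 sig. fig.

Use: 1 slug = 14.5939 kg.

32.70 slug/day → 0.00552339 kg/s
0.5822 min → 34.932 s
m = ṁ × t = 0.00552339 × 34.932 = 0.192943 kg
In slug: 0.192943 / 14.5939 = 0.0132208 slug

0.01322 slug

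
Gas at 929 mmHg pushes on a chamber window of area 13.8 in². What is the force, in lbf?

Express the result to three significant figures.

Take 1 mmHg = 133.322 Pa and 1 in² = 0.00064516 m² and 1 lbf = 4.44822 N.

929 mmHg × 133.322 → 123856 Pa
13.8 in² × 0.00064516 → 0.00890321 m²
F = P × A = 123856 Pa × 0.00890321 m² = 1102.72 N
1102.72 N ÷ (4.44822 N/lbf) = 247.901 lbf

248 lbf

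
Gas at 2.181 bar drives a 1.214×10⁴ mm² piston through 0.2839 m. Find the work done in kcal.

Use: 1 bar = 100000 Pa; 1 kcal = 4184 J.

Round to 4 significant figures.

0.1797 kcal

2.181 bar → 218100 Pa
1.214×10⁴ mm² → 0.01214 m²
F = P × A = 218100 × 0.01214 = 2647.73 N
W = F × d = 2647.73 × 0.2839 = 751.691 J
In kcal: 751.691 / 4184 = 0.179658 kcal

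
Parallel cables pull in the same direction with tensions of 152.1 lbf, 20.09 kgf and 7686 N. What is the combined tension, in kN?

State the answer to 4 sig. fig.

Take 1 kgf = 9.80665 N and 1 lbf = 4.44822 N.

8.560 kN

152.1 lbf × 4.44822 = 676.574 N
20.09 kgf × 9.80665 = 197.016 N
7686 N (already N)
Combined: 676.574 + 197.016 + 7686 = 8559.59 N
In kN: 8559.59 / 1000 = 8.55959 kN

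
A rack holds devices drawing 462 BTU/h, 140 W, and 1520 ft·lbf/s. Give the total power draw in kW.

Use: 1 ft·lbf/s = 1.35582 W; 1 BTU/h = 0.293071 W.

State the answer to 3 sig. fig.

2.34 kW

462 BTU/h × 0.293071 → 135.399 W
140 W (already W)
1520 ft·lbf/s × 1.35582 → 2060.85 W
Total: 135.399 + 140 + 2060.85 = 2336.25 W
In kW: 2336.25 / 1000 = 2.33625 kW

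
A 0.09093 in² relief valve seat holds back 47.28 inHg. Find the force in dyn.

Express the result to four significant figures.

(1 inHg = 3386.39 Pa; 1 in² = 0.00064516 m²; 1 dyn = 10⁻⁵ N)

47.28 inHg × 3386.39 = 160109 Pa
0.09093 in² × 0.00064516 = 5.86644×10⁻⁵ m²
F = P × A = 160109 Pa × 5.86644×10⁻⁵ m² = 9.3927 N
9.3927 N ÷ (10⁻⁵ N/dyn) = 939270 dyn

9.393×10⁵ dyn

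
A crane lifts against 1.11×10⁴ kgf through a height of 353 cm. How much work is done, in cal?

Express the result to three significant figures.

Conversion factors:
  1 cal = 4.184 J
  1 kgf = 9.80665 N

9.18×10⁴ cal

1.11×10⁴ kgf × 9.80665 → 108854 N
353 cm × 0.01 → 3.53 m
W = F × d = 108854 N × 3.53 m = 384255 J
384255 J ÷ (4.184 J/cal) = 91839.1 cal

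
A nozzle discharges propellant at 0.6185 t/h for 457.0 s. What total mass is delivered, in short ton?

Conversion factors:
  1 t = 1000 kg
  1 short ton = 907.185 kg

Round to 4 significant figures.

0.6185 t/h → 0.171806 kg/s
m = ṁ × t = 0.171806 × 457 = 78.5153 kg
In short ton: 78.5153 / 907.185 = 0.0865483 short ton

0.08655 short ton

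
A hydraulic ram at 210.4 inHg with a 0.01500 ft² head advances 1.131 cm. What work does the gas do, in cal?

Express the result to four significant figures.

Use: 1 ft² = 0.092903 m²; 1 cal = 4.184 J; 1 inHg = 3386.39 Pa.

210.4 inHg → 712496 Pa
0.01500 ft² → 0.00139354 m²
F = P × A = 712496 × 0.00139354 = 992.892 N
1.131 cm → 0.01131 m
W = F × d = 992.892 × 0.01131 = 11.2296 J
In cal: 11.2296 / 4.184 = 2.68394 cal

2.684 cal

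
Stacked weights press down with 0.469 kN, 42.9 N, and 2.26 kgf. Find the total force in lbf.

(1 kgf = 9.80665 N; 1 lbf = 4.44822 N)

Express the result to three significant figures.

0.469 kN × 1000 = 469 N
42.9 N (already N)
2.26 kgf × 9.80665 = 22.163 N
Sum: 469 + 42.9 + 22.163 = 534.063 N
In lbf: 534.063 / 4.44822 = 120.062 lbf

120 lbf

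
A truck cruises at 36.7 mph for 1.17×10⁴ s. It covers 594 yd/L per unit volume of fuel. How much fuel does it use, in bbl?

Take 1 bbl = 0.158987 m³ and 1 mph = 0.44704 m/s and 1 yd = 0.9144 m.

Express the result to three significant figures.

2.22 bbl

36.7 mph → 16.4064 m/s
d = v × t = 16.4064 × 11700 = 191955 m
594 yd/L → 543154 m/m³
V = d / (distance per unit fuel) = 191955 / 543154 = 0.353408 m³
In bbl: 0.353408 / 0.158987 = 2.22287 bbl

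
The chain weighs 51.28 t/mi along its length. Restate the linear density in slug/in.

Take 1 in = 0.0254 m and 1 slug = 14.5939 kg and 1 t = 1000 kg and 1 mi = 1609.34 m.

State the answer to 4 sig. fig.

51.28 t/mi × 1000 kg/t ÷ 1609.34 m/mi = 31.864 kg/m
31.864 kg/m ÷ 14.5939 kg/slug × 0.0254 m/in = 0.0554578 slug/in

0.05546 slug/in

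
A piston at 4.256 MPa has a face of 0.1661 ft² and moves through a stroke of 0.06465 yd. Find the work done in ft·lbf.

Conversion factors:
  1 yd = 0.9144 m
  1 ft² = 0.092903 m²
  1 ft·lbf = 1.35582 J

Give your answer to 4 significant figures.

2864 ft·lbf

4.256 MPa → 4.256×10⁶ Pa
0.1661 ft² → 0.0154312 m²
F = P × A = 4.256×10⁶ × 0.0154312 = 65675.2 N
0.06465 yd → 0.059116 m
W = F × d = 65675.2 × 0.059116 = 3882.46 J
In ft·lbf: 3882.46 / 1.35582 = 2863.55 ft·lbf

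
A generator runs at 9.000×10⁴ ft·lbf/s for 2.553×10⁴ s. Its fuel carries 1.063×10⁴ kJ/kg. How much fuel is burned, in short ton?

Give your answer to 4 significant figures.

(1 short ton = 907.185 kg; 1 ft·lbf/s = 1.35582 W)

0.3230 short ton

9.000×10⁴ ft·lbf/s → 122024 W
E = P × t = 122024 × 25530 = 3.11527×10⁹ J
1.063×10⁴ kJ/kg → 1.063×10⁷ J/kg
m = E / e_s = 3.11527×10⁹ / 1.063×10⁷ = 293.064 kg
In short ton: 293.064 / 907.185 = 0.323048 short ton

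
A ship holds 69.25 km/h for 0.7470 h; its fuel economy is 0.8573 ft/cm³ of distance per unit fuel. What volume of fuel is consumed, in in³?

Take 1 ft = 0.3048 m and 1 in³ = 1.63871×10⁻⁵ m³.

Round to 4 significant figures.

1.208×10⁴ in³

69.25 km/h → 19.2361 m/s
0.7470 h → 2689.2 s
d = v × t = 19.2361 × 2689.2 = 51729.7 m
0.8573 ft/cm³ → 261305 m/m³
V = d / (distance per unit fuel) = 51729.7 / 261305 = 0.197967 m³
In in³: 0.197967 / 1.63871×10⁻⁵ = 12080.7 in³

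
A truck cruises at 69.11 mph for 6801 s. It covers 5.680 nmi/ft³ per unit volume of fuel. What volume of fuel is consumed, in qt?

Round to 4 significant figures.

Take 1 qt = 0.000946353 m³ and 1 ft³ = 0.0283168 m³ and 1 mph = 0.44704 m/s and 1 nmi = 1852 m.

69.11 mph → 30.8949 m/s
d = v × t = 30.8949 × 6801 = 210116 m
5.680 nmi/ft³ → 371488 m/m³
V = d / (distance per unit fuel) = 210116 / 371488 = 0.565606 m³
In qt: 0.565606 / 0.000946353 = 597.669 qt

597.7 qt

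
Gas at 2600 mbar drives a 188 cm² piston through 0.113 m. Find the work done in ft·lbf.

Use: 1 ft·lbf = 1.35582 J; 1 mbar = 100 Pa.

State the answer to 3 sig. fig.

407 ft·lbf

2600 mbar → 260000 Pa
188 cm² → 0.0188 m²
F = P × A = 260000 × 0.0188 = 4888 N
W = F × d = 4888 × 0.113 = 552.344 J
In ft·lbf: 552.344 / 1.35582 = 407.387 ft·lbf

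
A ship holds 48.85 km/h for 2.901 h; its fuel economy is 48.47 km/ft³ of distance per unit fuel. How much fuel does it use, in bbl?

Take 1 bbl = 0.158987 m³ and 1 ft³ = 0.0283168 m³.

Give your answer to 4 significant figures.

48.85 km/h → 13.5694 m/s
2.901 h → 10443.6 s
d = v × t = 13.5694 × 10443.6 = 141713 m
48.47 km/ft³ → 1.7117×10⁶ m/m³
V = d / (distance per unit fuel) = 141713 / 1.7117×10⁶ = 0.0827908 m³
In bbl: 0.0827908 / 0.158987 = 0.520739 bbl

0.5207 bbl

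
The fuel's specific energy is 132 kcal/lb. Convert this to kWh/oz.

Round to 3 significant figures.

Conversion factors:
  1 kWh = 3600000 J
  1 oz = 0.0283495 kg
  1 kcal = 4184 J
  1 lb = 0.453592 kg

0.00959 kWh/oz

132 kcal/lb × 4184 J/kcal ÷ 0.453592 kg/lb = 1.21759×10⁶ J/kg
1.21759×10⁶ J/kg ÷ 3600000 J/kWh × 0.0283495 kg/oz = 0.00958835 kWh/oz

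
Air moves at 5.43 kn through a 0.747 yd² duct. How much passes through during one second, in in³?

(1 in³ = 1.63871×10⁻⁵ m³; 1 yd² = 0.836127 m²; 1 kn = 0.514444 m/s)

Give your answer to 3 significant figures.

1.06×10⁵ in³

5.43 kn × 0.514444 → 2.79343 m/s
0.747 yd² × 0.836127 → 0.624587 m²
V = v × A × t = 2.79343 m/s × 0.624587 m² × 1 s = 1.74474 m³
1.74474 m³ ÷ (1.63871×10⁻⁵ m³/in³) = 106470 in³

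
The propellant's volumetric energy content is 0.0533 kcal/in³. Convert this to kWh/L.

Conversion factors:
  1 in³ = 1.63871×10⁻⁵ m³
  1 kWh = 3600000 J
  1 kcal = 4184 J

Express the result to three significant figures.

0.00378 kWh/L

0.0533 kcal/in³ × 4184 J/kcal ÷ 1.63871×10⁻⁵ m³/in³ = 1.36087×10⁷ J/m³
1.36087×10⁷ J/m³ ÷ 3600000 J/kWh × 0.001 m³/L = 0.00378019 kWh/L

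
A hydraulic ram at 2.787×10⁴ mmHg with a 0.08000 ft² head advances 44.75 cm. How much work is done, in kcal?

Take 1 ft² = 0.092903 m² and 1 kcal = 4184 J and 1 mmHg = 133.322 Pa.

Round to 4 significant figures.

2.954 kcal

2.787×10⁴ mmHg → 3.71568×10⁶ Pa
0.08000 ft² → 0.00743224 m²
F = P × A = 3.71568×10⁶ × 0.00743224 = 27615.8 N
44.75 cm → 0.4475 m
W = F × d = 27615.8 × 0.4475 = 12358.1 J
In kcal: 12358.1 / 4184 = 2.95366 kcal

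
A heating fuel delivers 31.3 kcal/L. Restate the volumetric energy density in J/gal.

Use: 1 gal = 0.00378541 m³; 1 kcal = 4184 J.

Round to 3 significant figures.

4.96×10⁵ J/gal

31.3 kcal/L × 4184 J/kcal ÷ 0.001 m³/L = 1.30959×10⁸ J/m³
1.30959×10⁸ J/m³ × 0.00378541 m³/gal = 495734 J/gal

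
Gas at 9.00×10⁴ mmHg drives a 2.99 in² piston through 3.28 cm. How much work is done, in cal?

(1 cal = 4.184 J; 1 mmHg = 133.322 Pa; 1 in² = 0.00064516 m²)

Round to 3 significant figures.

181 cal

9.00×10⁴ mmHg → 1.1999×10⁷ Pa
2.99 in² → 0.00192903 m²
F = P × A = 1.1999×10⁷ × 0.00192903 = 23146.4 N
3.28 cm → 0.0328 m
W = F × d = 23146.4 × 0.0328 = 759.202 J
In cal: 759.202 / 4.184 = 181.454 cal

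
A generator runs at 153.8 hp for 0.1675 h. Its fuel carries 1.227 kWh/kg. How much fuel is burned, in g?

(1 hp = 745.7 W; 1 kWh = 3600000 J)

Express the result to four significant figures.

153.8 hp → 114689 W
0.1675 h → 603 s
E = P × t = 114689 × 603 = 6.91575×10⁷ J
1.227 kWh/kg → 4.4172×10⁶ J/kg
m = E / e_s = 6.91575×10⁷ / 4.4172×10⁶ = 15.6564 kg
In g: 15.6564 / 0.001 = 15656.4 g

1.566×10⁴ g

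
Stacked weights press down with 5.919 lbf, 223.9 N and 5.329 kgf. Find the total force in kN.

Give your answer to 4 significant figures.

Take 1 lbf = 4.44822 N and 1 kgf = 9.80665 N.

0.3025 kN

5.919 lbf × 4.44822 = 26.329 N
223.9 N (already N)
5.329 kgf × 9.80665 = 52.2596 N
Combined: 26.329 + 223.9 + 52.2596 = 302.489 N
In kN: 302.489 / 1000 = 0.302489 kN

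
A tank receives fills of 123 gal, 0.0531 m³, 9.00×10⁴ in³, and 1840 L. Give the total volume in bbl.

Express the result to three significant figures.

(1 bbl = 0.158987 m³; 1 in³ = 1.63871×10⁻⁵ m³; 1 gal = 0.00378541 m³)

24.1 bbl

123 gal × 0.00378541 → 0.465605 m³
0.0531 m³ (already m³)
9.00×10⁴ in³ × 1.63871×10⁻⁵ → 1.47484 m³
1840 L × 0.001 → 1.84 m³
Sum: 0.465605 + 0.0531 + 1.47484 + 1.84 = 3.83354 m³
In bbl: 3.83354 / 0.158987 = 24.1123 bbl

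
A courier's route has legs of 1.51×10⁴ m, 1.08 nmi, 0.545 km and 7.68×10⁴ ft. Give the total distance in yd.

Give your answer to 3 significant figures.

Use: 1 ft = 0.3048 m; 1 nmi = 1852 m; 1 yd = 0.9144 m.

4.49×10⁴ yd

1.51×10⁴ m (already m)
1.08 nmi × 1852 → 2000.16 m
0.545 km × 1000 → 545 m
7.68×10⁴ ft × 0.3048 → 23408.6 m
Combined: 15100 + 2000.16 + 545 + 23408.6 = 41053.8 m
In yd: 41053.8 / 0.9144 = 44897 yd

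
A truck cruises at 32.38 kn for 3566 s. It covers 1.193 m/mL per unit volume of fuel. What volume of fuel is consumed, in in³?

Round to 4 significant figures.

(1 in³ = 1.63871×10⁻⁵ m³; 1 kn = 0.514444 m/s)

32.38 kn → 16.6577 m/s
d = v × t = 16.6577 × 3566 = 59401.4 m
1.193 m/mL → 1.193×10⁶ m/m³
V = d / (distance per unit fuel) = 59401.4 / 1.193×10⁶ = 0.0497916 m³
In in³: 0.0497916 / 1.63871×10⁻⁵ = 3038.46 in³

3038 in³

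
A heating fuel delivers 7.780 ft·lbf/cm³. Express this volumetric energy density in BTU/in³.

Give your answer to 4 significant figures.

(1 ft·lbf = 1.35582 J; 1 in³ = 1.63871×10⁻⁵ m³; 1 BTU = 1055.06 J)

0.1638 BTU/in³

7.780 ft·lbf/cm³ × 1.35582 J/ft·lbf ÷ 10⁻⁶ m³/cm³ = 1.05483×10⁷ J/m³
1.05483×10⁷ J/m³ ÷ 1055.06 J/BTU × 1.63871×10⁻⁵ m³/in³ = 0.163835 BTU/in³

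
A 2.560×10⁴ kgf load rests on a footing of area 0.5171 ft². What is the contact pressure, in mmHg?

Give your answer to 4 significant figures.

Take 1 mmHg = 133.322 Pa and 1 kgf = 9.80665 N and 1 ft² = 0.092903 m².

3.920×10⁴ mmHg

2.560×10⁴ kgf × 9.80665 = 251050 N
0.5171 ft² × 0.092903 = 0.0480401 m²
P = F / A = 251050 N / 0.0480401 m² = 5.22584×10⁶ Pa
5.22584×10⁶ Pa ÷ (133.322 Pa/mmHg) = 39197.1 mmHg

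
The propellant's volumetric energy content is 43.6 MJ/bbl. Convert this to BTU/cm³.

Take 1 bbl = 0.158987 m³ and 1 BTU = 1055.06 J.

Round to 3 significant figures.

43.6 MJ/bbl × 1000000 J/MJ ÷ 0.158987 m³/bbl = 2.74236×10⁸ J/m³
2.74236×10⁸ J/m³ ÷ 1055.06 J/BTU × 10⁻⁶ m³/cm³ = 0.259925 BTU/cm³

0.260 BTU/cm³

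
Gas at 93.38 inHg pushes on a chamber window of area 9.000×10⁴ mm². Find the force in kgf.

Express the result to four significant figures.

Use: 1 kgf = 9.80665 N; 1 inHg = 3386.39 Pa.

2902 kgf

93.38 inHg × 3386.39 → 316221 Pa
9.000×10⁴ mm² × 10⁻⁶ → 0.09 m²
F = P × A = 316221 Pa × 0.09 m² = 28459.9 N
28459.9 N ÷ (9.80665 N/kgf) = 2902.1 kgf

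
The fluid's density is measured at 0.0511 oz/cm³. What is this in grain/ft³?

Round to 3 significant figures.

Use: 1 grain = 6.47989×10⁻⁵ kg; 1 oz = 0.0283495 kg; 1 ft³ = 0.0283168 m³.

0.0511 oz/cm³ × 0.0283495 kg/oz ÷ 10⁻⁶ m³/cm³ = 1448.66 kg/m³
1448.66 kg/m³ ÷ 6.47989×10⁻⁵ kg/grain × 0.0283168 m³/ft³ = 633057 grain/ft³

6.33×10⁵ grain/ft³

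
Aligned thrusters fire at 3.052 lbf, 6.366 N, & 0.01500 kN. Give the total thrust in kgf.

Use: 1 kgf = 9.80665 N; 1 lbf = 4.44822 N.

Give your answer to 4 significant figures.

3.052 lbf × 4.44822 = 13.576 N
6.366 N (already N)
0.01500 kN × 1000 = 15 N
Sum: 13.576 + 6.366 + 15 = 34.942 N
In kgf: 34.942 / 9.80665 = 3.56309 kgf

3.563 kgf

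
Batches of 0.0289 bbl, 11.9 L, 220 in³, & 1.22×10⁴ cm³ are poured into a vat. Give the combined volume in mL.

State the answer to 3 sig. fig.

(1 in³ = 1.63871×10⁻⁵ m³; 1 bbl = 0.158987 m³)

0.0289 bbl × 0.158987 = 0.00459472 m³
11.9 L × 0.001 = 0.0119 m³
220 in³ × 1.63871×10⁻⁵ = 0.00360516 m³
1.22×10⁴ cm³ × 10⁻⁶ = 0.0122 m³
Combined: 0.00459472 + 0.0119 + 0.00360516 + 0.0122 = 0.0322999 m³
In mL: 0.0322999 / 10⁻⁶ = 32299.9 mL

3.23×10⁴ mL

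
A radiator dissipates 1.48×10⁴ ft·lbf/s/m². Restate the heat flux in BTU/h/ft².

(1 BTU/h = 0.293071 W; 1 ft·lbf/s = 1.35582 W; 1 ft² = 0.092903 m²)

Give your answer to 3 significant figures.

6360 BTU/h/ft²

1.48×10⁴ ft·lbf/s/m² × 1.35582 W/ft·lbf/s = 20066.1 W/m²
20066.1 W/m² ÷ 0.293071 W/BTU/h × 0.092903 m²/ft² = 6360.92 BTU/h/ft²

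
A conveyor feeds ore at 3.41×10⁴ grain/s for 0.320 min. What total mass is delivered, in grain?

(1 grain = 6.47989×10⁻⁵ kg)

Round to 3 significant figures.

3.41×10⁴ grain/s → 2.20964 kg/s
0.320 min → 19.2 s
m = ṁ × t = 2.20964 × 19.2 = 42.4251 kg
In grain: 42.4251 / 6.47989×10⁻⁵ = 654719 grain

6.55×10⁵ grain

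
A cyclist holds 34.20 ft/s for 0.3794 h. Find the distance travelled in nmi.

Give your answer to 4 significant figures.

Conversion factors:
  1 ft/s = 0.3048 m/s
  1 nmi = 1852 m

7.688 nmi

34.20 ft/s × 0.3048 → 10.4242 m/s
0.3794 h × 3600 → 1365.84 s
d = v × t = 10.4242 m/s × 1365.84 s = 14237.8 m
14237.8 m ÷ (1852 m/nmi) = 7.6878 nmi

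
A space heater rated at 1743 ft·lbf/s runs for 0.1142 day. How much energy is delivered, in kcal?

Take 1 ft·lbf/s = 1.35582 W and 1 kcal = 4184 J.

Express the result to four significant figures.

5573 kcal

1743 ft·lbf/s × 1.35582 = 2363.19 W
0.1142 day × 86400 = 9866.88 s
E = P × t = 2363.19 W × 9866.88 s = 2.33173×10⁷ J
2.33173×10⁷ J ÷ (4184 J/kcal) = 5572.97 kcal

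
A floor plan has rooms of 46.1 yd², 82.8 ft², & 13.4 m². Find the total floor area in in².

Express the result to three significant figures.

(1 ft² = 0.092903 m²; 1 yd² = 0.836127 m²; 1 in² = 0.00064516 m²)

9.24×10⁴ in²

46.1 yd² × 0.836127 = 38.5455 m²
82.8 ft² × 0.092903 = 7.69237 m²
13.4 m² (already m²)
Total: 38.5455 + 7.69237 + 13.4 = 59.6379 m²
In in²: 59.6379 / 0.00064516 = 92438.9 in²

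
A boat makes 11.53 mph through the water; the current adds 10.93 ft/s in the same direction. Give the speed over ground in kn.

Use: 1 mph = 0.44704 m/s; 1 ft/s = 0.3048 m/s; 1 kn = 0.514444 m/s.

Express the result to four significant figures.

11.53 mph × 0.44704 = 5.15437 m/s
10.93 ft/s × 0.3048 = 3.33146 m/s
Sum: 5.15437 + 3.33146 = 8.48583 m/s
In kn: 8.48583 / 0.514444 = 16.4951 kn

16.50 kn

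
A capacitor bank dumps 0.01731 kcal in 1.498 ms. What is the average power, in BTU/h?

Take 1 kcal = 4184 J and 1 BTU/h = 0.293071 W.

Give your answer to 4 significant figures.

1.650×10⁵ BTU/h

0.01731 kcal × 4184 = 72.425 J
1.498 ms × 0.001 = 0.001498 s
P = E / t = 72.425 J / 0.001498 s = 48347.8 W
48347.8 W ÷ (0.293071 W/BTU/h) = 164970 BTU/h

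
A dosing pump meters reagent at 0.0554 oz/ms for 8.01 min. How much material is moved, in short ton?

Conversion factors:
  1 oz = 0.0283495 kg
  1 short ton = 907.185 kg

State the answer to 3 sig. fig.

0.832 short ton

0.0554 oz/ms → 1.57056 kg/s
8.01 min → 480.6 s
m = ṁ × t = 1.57056 × 480.6 = 754.811 kg
In short ton: 754.811 / 907.185 = 0.832036 short ton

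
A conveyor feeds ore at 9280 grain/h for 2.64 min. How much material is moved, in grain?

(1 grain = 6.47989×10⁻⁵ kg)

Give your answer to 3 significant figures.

9280 grain/h → 1.67037×10⁻⁴ kg/s
2.64 min → 158.4 s
m = ṁ × t = 1.67037×10⁻⁴ × 158.4 = 0.0264587 kg
In grain: 0.0264587 / 6.47989×10⁻⁵ = 408.32 grain

408 grain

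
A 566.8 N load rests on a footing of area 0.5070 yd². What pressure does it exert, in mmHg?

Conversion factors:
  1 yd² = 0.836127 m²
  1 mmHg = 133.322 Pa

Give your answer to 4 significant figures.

10.03 mmHg

0.5070 yd² × 0.836127 = 0.423916 m²
P = F / A = 566.8 N / 0.423916 m² = 1337.06 Pa
1337.06 Pa ÷ (133.322 Pa/mmHg) = 10.0288 mmHg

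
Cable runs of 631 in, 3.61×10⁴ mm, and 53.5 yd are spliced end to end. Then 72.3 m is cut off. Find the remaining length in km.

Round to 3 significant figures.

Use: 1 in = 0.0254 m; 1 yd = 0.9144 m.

0.0287 km

631 in × 0.0254 → 16.0274 m
3.61×10⁴ mm × 0.001 → 36.1 m
53.5 yd × 0.9144 → 48.9204 m
72.3 m (already m)
Result: 16.0274 + 36.1 + 48.9204 − 72.3 = 28.7478 m
In km: 28.7478 / 1000 = 0.0287478 km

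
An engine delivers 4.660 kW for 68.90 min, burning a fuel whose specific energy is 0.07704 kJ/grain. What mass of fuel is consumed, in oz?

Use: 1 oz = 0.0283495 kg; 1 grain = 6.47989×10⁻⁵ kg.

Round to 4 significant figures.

571.6 oz

4.660 kW → 4660 W
68.90 min → 4134 s
E = P × t = 4660 × 4134 = 1.92644×10⁷ J
0.07704 kJ/grain → 1.18891×10⁶ J/kg
m = E / e_s = 1.92644×10⁷ / 1.18891×10⁶ = 16.2034 kg
In oz: 16.2034 / 0.0283495 = 571.559 oz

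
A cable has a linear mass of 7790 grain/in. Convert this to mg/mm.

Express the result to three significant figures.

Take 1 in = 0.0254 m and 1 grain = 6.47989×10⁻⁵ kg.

7790 grain/in × 6.47989×10⁻⁵ kg/grain ÷ 0.0254 m/in = 19.8734 kg/m
19.8734 kg/m ÷ 10⁻⁶ kg/mg × 0.001 m/mm = 19873.4 mg/mm

1.99×10⁴ mg/mm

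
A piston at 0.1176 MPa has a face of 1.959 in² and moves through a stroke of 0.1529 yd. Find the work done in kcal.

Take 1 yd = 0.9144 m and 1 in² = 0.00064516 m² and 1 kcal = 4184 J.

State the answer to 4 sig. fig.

0.1176 MPa → 117600 Pa
1.959 in² → 0.00126387 m²
F = P × A = 117600 × 0.00126387 = 148.631 N
0.1529 yd → 0.139812 m
W = F × d = 148.631 × 0.139812 = 20.7804 J
In kcal: 20.7804 / 4184 = 0.00496663 kcal

0.004967 kcal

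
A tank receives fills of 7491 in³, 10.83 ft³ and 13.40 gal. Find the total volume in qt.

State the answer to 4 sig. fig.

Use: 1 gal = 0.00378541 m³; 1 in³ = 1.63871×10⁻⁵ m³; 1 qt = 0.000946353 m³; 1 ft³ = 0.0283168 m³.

7491 in³ × 1.63871×10⁻⁵ = 0.122756 m³
10.83 ft³ × 0.0283168 = 0.306671 m³
13.40 gal × 0.00378541 = 0.0507245 m³
Total: 0.122756 + 0.306671 + 0.0507245 = 0.480152 m³
In qt: 0.480152 / 0.000946353 = 507.371 qt

507.4 qt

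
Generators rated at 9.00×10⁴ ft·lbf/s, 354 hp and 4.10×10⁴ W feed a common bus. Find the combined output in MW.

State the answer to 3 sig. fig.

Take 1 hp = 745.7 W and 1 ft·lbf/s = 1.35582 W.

9.00×10⁴ ft·lbf/s × 1.35582 = 122024 W
354 hp × 745.7 = 263978 W
4.10×10⁴ W (already W)
Combined: 122024 + 263978 + 41000 = 427002 W
In MW: 427002 / 1000000 = 0.427002 MW

0.427 MW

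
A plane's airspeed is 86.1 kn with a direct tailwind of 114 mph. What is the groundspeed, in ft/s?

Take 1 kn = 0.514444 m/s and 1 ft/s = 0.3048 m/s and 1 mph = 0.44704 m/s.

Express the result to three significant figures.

313 ft/s

86.1 kn × 0.514444 = 44.2936 m/s
114 mph × 0.44704 = 50.9626 m/s
Sum: 44.2936 + 50.9626 = 95.2562 m/s
In ft/s: 95.2562 / 0.3048 = 312.52 ft/s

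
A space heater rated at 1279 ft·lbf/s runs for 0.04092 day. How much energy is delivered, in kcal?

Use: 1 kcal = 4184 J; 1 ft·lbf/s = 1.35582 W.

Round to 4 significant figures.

1279 ft·lbf/s × 1.35582 → 1734.09 W
0.04092 day × 86400 → 3535.49 s
E = P × t = 1734.09 W × 3535.49 s = 6.13086×10⁶ J
6.13086×10⁶ J ÷ (4184 J/kcal) = 1465.31 kcal

1465 kcal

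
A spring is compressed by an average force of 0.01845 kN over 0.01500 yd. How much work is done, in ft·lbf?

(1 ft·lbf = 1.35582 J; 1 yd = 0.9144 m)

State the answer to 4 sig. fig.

0.01845 kN × 1000 → 18.45 N
0.01500 yd × 0.9144 → 0.013716 m
W = F × d = 18.45 N × 0.013716 m = 0.25306 J
0.25306 J ÷ (1.35582 J/ft·lbf) = 0.186647 ft·lbf

0.1866 ft·lbf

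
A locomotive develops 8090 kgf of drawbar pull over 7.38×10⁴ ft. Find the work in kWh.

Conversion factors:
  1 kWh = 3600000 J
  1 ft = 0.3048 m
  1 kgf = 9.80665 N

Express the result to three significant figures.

8090 kgf × 9.80665 → 79335.8 N
7.38×10⁴ ft × 0.3048 → 22494.2 m
W = F × d = 79335.8 N × 22494.2 m = 1.7846×10⁹ J
1.7846×10⁹ J ÷ (3600000 J/kWh) = 495.722 kWh

496 kWh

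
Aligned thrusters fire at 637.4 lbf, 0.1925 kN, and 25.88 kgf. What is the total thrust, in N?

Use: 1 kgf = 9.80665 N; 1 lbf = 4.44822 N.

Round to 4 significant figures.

637.4 lbf × 4.44822 = 2835.3 N
0.1925 kN × 1000 = 192.5 N
25.88 kgf × 9.80665 = 253.796 N
Total: 2835.3 + 192.5 + 253.796 = 3281.6 N

3282 N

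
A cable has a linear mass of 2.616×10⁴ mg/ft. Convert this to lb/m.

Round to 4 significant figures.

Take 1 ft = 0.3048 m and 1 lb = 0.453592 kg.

0.1892 lb/m

2.616×10⁴ mg/ft × 10⁻⁶ kg/mg ÷ 0.3048 m/ft = 0.0858268 kg/m
0.0858268 kg/m ÷ 0.453592 kg/lb = 0.189216 lb/m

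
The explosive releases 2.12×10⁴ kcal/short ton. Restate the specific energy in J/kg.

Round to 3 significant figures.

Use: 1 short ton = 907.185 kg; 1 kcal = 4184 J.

2.12×10⁴ kcal/short ton × 4184 J/kcal ÷ 907.185 kg/short ton = 97775.9 J/kg
97775.9 J/kg  = 97775.9 J/kg

9.78×10⁴ J/kg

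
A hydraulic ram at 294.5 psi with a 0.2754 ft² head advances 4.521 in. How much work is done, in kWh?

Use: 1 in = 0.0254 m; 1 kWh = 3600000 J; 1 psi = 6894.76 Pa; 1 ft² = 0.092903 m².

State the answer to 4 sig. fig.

0.001657 kWh

294.5 psi → 2.03051×10⁶ Pa
0.2754 ft² → 0.0255855 m²
F = P × A = 2.03051×10⁶ × 0.0255855 = 51951.6 N
4.521 in → 0.114833 m
W = F × d = 51951.6 × 0.114833 = 5965.76 J
In kWh: 5965.76 / 3600000 = 0.00165716 kWh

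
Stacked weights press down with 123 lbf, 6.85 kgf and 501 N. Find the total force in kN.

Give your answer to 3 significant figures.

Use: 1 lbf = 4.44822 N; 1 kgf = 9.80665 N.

1.12 kN

123 lbf × 4.44822 = 547.131 N
6.85 kgf × 9.80665 = 67.1756 N
501 N (already N)
Sum: 547.131 + 67.1756 + 501 = 1115.31 N
In kN: 1115.31 / 1000 = 1.11531 kN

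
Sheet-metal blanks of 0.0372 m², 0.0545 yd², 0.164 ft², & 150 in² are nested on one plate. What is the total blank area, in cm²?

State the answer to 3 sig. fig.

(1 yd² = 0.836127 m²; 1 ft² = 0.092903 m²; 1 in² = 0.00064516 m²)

1950 cm²

0.0372 m² (already m²)
0.0545 yd² × 0.836127 → 0.0455689 m²
0.164 ft² × 0.092903 → 0.0152361 m²
150 in² × 0.00064516 → 0.096774 m²
Sum: 0.0372 + 0.0455689 + 0.0152361 + 0.096774 = 0.194779 m²
In cm²: 0.194779 / 0.0001 = 1947.79 cm²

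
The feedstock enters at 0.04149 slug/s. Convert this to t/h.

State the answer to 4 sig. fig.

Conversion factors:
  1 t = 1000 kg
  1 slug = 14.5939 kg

2.180 t/h

0.04149 slug/s × 14.5939 kg/slug = 0.605501 kg/s
0.605501 kg/s ÷ 1000 kg/t × 3600 s/h = 2.1798 t/h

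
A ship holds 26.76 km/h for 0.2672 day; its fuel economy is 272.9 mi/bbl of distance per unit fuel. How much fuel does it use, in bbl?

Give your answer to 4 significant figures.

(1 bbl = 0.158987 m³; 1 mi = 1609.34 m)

26.76 km/h → 7.43333 m/s
0.2672 day → 23086.1 s
d = v × t = 7.43333 × 23086.1 = 171607 m
272.9 mi/bbl → 2.76242×10⁶ m/m³
V = d / (distance per unit fuel) = 171607 / 2.76242×10⁶ = 0.062122 m³
In bbl: 0.062122 / 0.158987 = 0.390736 bbl

0.3907 bbl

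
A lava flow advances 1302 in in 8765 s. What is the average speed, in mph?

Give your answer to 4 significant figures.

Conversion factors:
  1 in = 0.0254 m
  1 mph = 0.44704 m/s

0.008440 mph

1302 in × 0.0254 = 33.0708 m
v = d / t = 33.0708 m / 8765 s = 0.00377305 m/s
0.00377305 m/s ÷ (0.44704 m/s/mph) = 0.00844007 mph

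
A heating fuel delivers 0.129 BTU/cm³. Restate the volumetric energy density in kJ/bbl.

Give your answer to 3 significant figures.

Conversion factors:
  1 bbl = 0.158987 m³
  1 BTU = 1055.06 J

0.129 BTU/cm³ × 1055.06 J/BTU ÷ 10⁻⁶ m³/cm³ = 1.36103×10⁸ J/m³
1.36103×10⁸ J/m³ ÷ 1000 J/kJ × 0.158987 m³/bbl = 21638.6 kJ/bbl

2.16×10⁴ kJ/bbl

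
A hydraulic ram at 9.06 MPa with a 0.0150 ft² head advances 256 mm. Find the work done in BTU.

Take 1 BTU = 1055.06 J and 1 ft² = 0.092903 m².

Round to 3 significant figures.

3.06 BTU

9.06 MPa → 9.06×10⁶ Pa
0.0150 ft² → 0.00139354 m²
F = P × A = 9.06×10⁶ × 0.00139354 = 12625.5 N
256 mm → 0.256 m
W = F × d = 12625.5 × 0.256 = 3232.13 J
In BTU: 3232.13 / 1055.06 = 3.06346 BTU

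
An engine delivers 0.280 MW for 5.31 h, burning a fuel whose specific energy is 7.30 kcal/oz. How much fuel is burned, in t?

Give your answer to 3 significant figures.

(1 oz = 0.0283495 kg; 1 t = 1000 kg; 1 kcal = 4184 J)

0.280 MW → 280000 W
5.31 h → 19116 s
E = P × t = 280000 × 19116 = 5.35248×10⁹ J
7.30 kcal/oz → 1.07738×10⁶ J/kg
m = E / e_s = 5.35248×10⁹ / 1.07738×10⁶ = 4968.05 kg
In t: 4968.05 / 1000 = 4.96805 t

4.97 t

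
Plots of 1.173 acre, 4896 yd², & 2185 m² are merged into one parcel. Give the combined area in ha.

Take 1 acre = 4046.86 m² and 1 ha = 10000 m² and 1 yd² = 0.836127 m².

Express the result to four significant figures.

1.103 ha

1.173 acre × 4046.86 → 4746.97 m²
4896 yd² × 0.836127 → 4093.68 m²
2185 m² (already m²)
Combined: 4746.97 + 4093.68 + 2185 = 11025.6 m²
In ha: 11025.6 / 10000 = 1.10256 ha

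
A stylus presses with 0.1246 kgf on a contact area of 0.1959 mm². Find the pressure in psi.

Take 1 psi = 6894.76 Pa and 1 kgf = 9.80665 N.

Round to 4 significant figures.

904.7 psi

0.1246 kgf × 9.80665 → 1.22191 N
0.1959 mm² × 10⁻⁶ → 1.959×10⁻⁷ m²
P = F / A = 1.22191 N / 1.959×10⁻⁷ m² = 6.23742×10⁶ Pa
6.23742×10⁶ Pa ÷ (6894.76 Pa/psi) = 904.661 psi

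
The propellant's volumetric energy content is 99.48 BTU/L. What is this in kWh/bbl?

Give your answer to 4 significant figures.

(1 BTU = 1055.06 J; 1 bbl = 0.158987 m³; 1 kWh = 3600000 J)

99.48 BTU/L × 1055.06 J/BTU ÷ 0.001 m³/L = 1.04957×10⁸ J/m³
1.04957×10⁸ J/m³ ÷ 3600000 J/kWh × 0.158987 m³/bbl = 4.63522 kWh/bbl

4.635 kWh/bbl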